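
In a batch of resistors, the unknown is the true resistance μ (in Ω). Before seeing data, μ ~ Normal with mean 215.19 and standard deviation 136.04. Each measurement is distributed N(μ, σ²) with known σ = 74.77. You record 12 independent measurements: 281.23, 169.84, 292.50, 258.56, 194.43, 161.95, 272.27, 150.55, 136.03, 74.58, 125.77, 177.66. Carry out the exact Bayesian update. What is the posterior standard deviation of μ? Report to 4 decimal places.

For Normal data with known variance σ², a Normal(μ₀, σ₀²) prior on μ is conjugate. Posterior precision = 1/σ₀² + n/σ²; posterior mean is the precision-weighted average of μ₀ and x̄.
σ₀² = 136.04² = 18506.8816, σ² = 74.77² = 5590.5529; σ² + n·σ₀² = 5590.5529 + 12·18506.8816 = 227673.1321.
Posterior precision = 1/σ₀² + n/σ² = 1/18506.8816 + 12/5590.5529 = (σ² + n·σ₀²)/(σ₀²σ²) = 227673.1321/(18506.8816·5590.5529); posterior variance σₙ² = σ₀²σ²/(σ² + n·σ₀²) = 18506.8816·5590.5529/227673.1321 = 454.439659.
Posterior SD = √σₙ² = √(18506.8816·5590.5529/227673.1321) = 21.3176.

21.3176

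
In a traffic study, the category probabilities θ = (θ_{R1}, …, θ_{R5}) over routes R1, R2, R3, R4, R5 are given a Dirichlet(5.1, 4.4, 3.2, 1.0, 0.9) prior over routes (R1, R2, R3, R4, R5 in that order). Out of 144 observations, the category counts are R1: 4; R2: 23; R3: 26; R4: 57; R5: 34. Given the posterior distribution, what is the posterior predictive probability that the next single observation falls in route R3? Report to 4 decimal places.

0.1841

The Dirichlet prior is conjugate to the Multinomial likelihood: each posterior αⱼ = prior αⱼ + observed count nⱼ.
Posterior concentration: (9.1, 27.4, 29.2, 58.0, 34.9), total = 158.6.
P(next = R3 | data) = α_{R3}/Σα = 0.1841.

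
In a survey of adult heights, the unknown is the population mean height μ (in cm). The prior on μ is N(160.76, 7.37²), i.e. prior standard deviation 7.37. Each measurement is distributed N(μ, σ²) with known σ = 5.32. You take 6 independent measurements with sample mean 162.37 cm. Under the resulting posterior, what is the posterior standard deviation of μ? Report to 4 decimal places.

2.0833

For Normal data with known variance σ², a Normal(μ₀, σ₀²) prior on μ is conjugate. Posterior precision = 1/σ₀² + n/σ²; posterior mean is the precision-weighted average of μ₀ and x̄.
σ₀² = 7.37² = 54.3169, σ² = 5.32² = 28.3024; σ² + n·σ₀² = 28.3024 + 6·54.3169 = 354.2038.
Posterior precision = 1/σ₀² + n/σ² = 1/54.3169 + 6/28.3024 = (σ² + n·σ₀²)/(σ₀²σ²) = 354.2038/(54.3169·28.3024); posterior variance σₙ² = σ₀²σ²/(σ² + n·σ₀²) = 54.3169·28.3024/354.2038 = 4.340153.
Posterior SD = √σₙ² = √(54.3169·28.3024/354.2038) = 2.0833.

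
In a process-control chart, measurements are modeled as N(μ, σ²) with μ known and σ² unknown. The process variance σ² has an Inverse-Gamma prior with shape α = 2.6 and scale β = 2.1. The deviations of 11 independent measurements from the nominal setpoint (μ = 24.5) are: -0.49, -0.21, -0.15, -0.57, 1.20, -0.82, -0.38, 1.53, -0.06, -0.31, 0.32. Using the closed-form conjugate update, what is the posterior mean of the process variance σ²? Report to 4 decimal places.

With known mean μ and an Inverse-Gamma(α, β) prior on σ², the Normal likelihood is conjugate: posterior is Inv-Gamma(α + n/2, β + Σ(xᵢ−μ)²/2).
Σ(xᵢ−μ)² = (-0.49)² + (-0.21)² + (-0.15)² + (-0.57)² + (1.20)² + (-0.82)² + (-0.38)² + (1.53)² + (-0.06)² + (-0.31)² + (0.32)² = 5.4314.
Posterior: Inv-Gamma(2.6 + 11/2, 2.1 + 5.4314/2) = Inv-Gamma(8.10, 4.81570).
E[σ²|data] = β/(α−1) = 4.81570/7.10 = 0.6783.

0.6783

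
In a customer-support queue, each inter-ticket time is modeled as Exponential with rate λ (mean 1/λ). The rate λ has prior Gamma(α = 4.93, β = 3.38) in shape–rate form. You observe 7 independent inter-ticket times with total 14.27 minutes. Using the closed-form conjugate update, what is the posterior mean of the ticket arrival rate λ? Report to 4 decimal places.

0.6759

With a Gamma(shape α, rate β) prior on the exponential rate λ, the posterior after n observations with total T = Σxᵢ is Gamma(α+n, β+T).
Posterior: Gamma(4.93+7, 3.38+14.27) = Gamma(11.93, 17.65).
Posterior mean of λ = α/β = 11.93/17.65 = 0.6759.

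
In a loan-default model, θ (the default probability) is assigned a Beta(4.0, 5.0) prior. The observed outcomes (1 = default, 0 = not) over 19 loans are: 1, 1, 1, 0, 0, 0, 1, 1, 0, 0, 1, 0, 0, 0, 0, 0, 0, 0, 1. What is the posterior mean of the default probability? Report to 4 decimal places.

The Beta prior is conjugate to a Binomial/Bernoulli likelihood; the update adds successes to α and failures to β.
Posterior: Beta(α+k, β+n−k) = Beta(4.0+7, 5.0+12) = Beta(11.0, 17.0).
Posterior mean = α/(α+β) = 11.0/28.0 = 0.3929.

0.3929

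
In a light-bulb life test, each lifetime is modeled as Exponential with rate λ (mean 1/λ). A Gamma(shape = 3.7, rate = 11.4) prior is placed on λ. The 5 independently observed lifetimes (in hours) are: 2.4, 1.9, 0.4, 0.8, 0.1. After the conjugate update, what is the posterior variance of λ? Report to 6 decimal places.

0.030104

With a Gamma(shape α, rate β) prior on the exponential rate λ, the posterior after n observations with total T = Σxᵢ is Gamma(α+n, β+T).
Sum of observations T = 5.6 hours; n = 5.
Posterior: Gamma(3.7+5, 11.4+5.6) = Gamma(8.7, 17.0).
Var = α/β² = 0.030104.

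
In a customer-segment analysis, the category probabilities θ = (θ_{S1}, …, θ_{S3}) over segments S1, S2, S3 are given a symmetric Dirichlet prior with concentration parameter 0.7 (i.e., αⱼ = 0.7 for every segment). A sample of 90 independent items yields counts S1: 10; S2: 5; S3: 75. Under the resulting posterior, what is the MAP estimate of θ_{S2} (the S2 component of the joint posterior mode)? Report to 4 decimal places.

The Dirichlet prior is conjugate to the Multinomial likelihood: each posterior αⱼ = prior αⱼ + observed count nⱼ.
Posterior concentration: (10.7, 5.7, 75.7), total = 92.1.
Joint mode component: (α_{S2}−1)/(Σα−K) = 4.7/89.1 = 0.0527.

0.0527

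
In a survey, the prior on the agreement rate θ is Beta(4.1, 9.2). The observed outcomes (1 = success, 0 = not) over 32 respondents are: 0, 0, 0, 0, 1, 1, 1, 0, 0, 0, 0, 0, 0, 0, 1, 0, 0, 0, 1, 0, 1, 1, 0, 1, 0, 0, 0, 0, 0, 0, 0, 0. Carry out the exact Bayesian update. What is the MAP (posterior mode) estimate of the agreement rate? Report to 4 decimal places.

0.2564

The Beta prior is conjugate to a Binomial/Bernoulli likelihood; the update adds successes to α and failures to β.
Posterior: Beta(α+k, β+n−k) = Beta(4.1+8, 9.2+24) = Beta(12.1, 33.2).
Mode of Beta(a,b) for a,b>1 is (a−1)/(a+b−2) = 11.1/43.3 = 0.2564.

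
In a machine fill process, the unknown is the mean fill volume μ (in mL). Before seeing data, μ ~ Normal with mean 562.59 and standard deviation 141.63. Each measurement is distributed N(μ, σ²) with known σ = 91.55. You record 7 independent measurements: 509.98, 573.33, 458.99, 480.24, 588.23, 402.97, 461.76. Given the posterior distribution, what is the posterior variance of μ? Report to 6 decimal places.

For Normal data with known variance σ², a Normal(μ₀, σ₀²) prior on μ is conjugate. Posterior precision = 1/σ₀² + n/σ²; posterior mean is the precision-weighted average of μ₀ and x̄.
σ₀² = 141.63² = 20059.0569, σ² = 91.55² = 8381.4025; σ² + n·σ₀² = 8381.4025 + 7·20059.0569 = 148794.8008.
Posterior precision = 1/σ₀² + n/σ² = 1/20059.0569 + 7/8381.4025 = (σ² + n·σ₀²)/(σ₀²σ²) = 148794.8008/(20059.0569·8381.4025); posterior variance σₙ² = σ₀²σ²/(σ² + n·σ₀²) = 20059.0569·8381.4025/148794.8008 = 1129.898550.

1129.898550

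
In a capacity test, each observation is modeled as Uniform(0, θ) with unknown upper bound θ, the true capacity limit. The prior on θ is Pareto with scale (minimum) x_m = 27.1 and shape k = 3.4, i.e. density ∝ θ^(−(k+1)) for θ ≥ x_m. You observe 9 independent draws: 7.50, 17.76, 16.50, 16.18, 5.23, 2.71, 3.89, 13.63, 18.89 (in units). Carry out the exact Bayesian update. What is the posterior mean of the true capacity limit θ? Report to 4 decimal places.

A Pareto(scale x_m, shape k) prior on the upper bound θ of Uniform(0, θ) is conjugate: posterior is Pareto(max(x_m, max xᵢ), k + n).
Sample maximum = 18.89; prior scale x_m = 27.1 → posterior scale = max = 27.10.
Posterior shape = 3.4 + 9 = 12.4.
E[θ|data] = k·x_m/(k−1) = 12.4·27.10/11.4 = 29.4772.

29.4772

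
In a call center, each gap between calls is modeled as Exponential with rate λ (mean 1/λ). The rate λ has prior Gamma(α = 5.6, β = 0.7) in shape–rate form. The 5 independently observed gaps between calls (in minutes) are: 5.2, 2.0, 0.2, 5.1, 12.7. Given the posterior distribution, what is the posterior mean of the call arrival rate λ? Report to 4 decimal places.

0.4093

With a Gamma(shape α, rate β) prior on the exponential rate λ, the posterior after n observations with total T = Σxᵢ is Gamma(α+n, β+T).
Sum of observations T = 25.2 minutes; n = 5.
Posterior: Gamma(5.6+5, 0.7+25.2) = Gamma(10.6, 25.9).
Posterior mean of λ = α/β = 10.6/25.9 = 0.4093.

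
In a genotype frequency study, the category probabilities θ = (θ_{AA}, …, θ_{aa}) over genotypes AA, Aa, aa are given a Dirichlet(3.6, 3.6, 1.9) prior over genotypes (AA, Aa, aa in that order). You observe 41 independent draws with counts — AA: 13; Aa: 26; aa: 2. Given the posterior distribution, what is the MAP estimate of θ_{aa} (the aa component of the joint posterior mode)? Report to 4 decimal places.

0.0616

The Dirichlet prior is conjugate to the Multinomial likelihood: each posterior αⱼ = prior αⱼ + observed count nⱼ.
Posterior concentration: (16.6, 29.6, 3.9), total = 50.1.
Joint mode component: (α_{aa}−1)/(Σα−K) = 2.9/47.1 = 0.0616.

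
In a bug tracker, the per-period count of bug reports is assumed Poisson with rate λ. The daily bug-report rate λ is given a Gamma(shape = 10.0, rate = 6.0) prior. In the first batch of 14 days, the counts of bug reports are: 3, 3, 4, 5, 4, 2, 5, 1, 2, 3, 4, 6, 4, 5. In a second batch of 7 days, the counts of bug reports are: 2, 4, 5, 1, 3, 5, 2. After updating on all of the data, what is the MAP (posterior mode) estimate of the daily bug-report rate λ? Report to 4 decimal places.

With a Gamma(shape α, rate β) prior, the Poisson likelihood is conjugate: the posterior is Gamma(α + ΣXᵢ, β + n).
Batch 1: sum of counts S = 51 over n = 14 days.
After batch 1: Gamma(α+S, β+n) = Gamma(10.0+51, 6.0+14) = Gamma(61.0, 20.0).
Batch 2: sum of counts S = 22 over n = 7 days.
After batch 2: Gamma(α+S, β+n) = Gamma(61.0+22, 20.0+7) = Gamma(83.0, 27.0).
Mode of Gamma(α,β) for α≥1 is (α−1)/β = 82.0/27.0 = 3.0370.

3.0370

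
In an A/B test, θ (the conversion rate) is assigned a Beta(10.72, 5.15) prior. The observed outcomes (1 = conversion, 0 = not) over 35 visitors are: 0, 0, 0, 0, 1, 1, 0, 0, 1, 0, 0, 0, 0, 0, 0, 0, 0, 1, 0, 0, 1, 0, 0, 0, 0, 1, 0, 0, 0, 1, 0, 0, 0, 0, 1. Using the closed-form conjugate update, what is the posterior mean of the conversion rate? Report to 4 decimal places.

0.3680

The Beta prior is conjugate to a Binomial/Bernoulli likelihood; the update adds successes to α and failures to β.
Posterior: Beta(α+k, β+n−k) = Beta(10.72+8, 5.15+27) = Beta(18.72, 32.15).
Posterior mean = α/(α+β) = 18.72/50.87 = 0.3680.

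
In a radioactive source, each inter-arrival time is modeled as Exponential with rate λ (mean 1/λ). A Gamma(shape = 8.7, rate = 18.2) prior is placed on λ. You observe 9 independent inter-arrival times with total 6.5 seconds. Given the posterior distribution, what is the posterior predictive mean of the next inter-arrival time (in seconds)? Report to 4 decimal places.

1.4790

With a Gamma(shape α, rate β) prior on the exponential rate λ, the posterior after n observations with total T = Σxᵢ is Gamma(α+n, β+T).
Posterior: Gamma(8.7+9, 18.2+6.5) = Gamma(17.7, 24.7).
The predictive distribution for the next observation is Lomax; its mean is β/(α−1) = 24.7/16.7 = 1.4790.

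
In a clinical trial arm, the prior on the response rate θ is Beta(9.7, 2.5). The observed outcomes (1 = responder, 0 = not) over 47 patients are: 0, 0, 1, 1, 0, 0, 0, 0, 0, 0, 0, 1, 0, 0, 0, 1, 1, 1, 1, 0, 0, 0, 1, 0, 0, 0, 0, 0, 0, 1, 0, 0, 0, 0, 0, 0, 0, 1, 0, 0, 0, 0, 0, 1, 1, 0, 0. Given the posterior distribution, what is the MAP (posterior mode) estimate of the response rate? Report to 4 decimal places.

0.3619

The Beta prior is conjugate to a Binomial/Bernoulli likelihood; the update adds successes to α and failures to β.
Posterior: Beta(α+k, β+n−k) = Beta(9.7+12, 2.5+35) = Beta(21.7, 37.5).
Mode of Beta(a,b) for a,b>1 is (a−1)/(a+b−2) = 20.7/57.2 = 0.3619.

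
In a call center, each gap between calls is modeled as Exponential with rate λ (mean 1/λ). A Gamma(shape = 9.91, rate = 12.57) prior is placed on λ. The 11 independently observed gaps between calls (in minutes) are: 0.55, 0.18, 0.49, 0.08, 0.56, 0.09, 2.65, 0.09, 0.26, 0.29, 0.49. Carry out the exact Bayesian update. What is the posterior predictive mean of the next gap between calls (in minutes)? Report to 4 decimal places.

With a Gamma(shape α, rate β) prior on the exponential rate λ, the posterior after n observations with total T = Σxᵢ is Gamma(α+n, β+T).
Sum of observations T = 5.73 minutes; n = 11.
Posterior: Gamma(9.91+11, 12.57+5.73) = Gamma(20.91, 18.30).
The predictive distribution for the next observation is Lomax; its mean is β/(α−1) = 18.30/19.91 = 0.9191.

0.9191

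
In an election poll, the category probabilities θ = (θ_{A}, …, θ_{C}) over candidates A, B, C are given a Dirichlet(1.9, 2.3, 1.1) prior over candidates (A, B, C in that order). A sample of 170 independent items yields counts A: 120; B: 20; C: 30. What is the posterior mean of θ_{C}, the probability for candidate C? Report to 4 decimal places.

The Dirichlet prior is conjugate to the Multinomial likelihood: each posterior αⱼ = prior αⱼ + observed count nⱼ.
Posterior concentration: (121.9, 22.3, 31.1), total = 175.3.
E[θ_{C}|data] = α_{C}/Σα = 31.1/175.3 = 0.1774.

0.1774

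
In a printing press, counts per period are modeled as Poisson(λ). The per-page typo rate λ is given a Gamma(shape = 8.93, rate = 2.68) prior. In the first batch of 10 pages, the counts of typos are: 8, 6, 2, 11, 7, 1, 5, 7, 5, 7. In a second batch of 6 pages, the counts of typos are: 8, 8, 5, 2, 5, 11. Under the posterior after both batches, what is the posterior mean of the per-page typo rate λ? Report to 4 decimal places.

With a Gamma(shape α, rate β) prior, the Poisson likelihood is conjugate: the posterior is Gamma(α + ΣXᵢ, β + n).
Batch 1: sum of counts S = 59 over n = 10 pages.
After batch 1: Gamma(α+S, β+n) = Gamma(8.93+59, 2.68+10) = Gamma(67.93, 12.68).
Batch 2: sum of counts S = 39 over n = 6 pages.
After batch 2: Gamma(α+S, β+n) = Gamma(67.93+39, 12.68+6) = Gamma(106.93, 18.68).
Posterior mean = α/β = 106.93/18.68 = 5.7243.

5.7243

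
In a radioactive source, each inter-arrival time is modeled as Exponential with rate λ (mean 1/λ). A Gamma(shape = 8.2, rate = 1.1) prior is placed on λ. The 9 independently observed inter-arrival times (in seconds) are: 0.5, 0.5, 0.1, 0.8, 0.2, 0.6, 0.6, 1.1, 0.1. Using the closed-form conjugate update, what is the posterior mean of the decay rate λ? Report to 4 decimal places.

3.0714

With a Gamma(shape α, rate β) prior on the exponential rate λ, the posterior after n observations with total T = Σxᵢ is Gamma(α+n, β+T).
Sum of observations T = 4.5 seconds; n = 9.
Posterior: Gamma(8.2+9, 1.1+4.5) = Gamma(17.2, 5.6).
Posterior mean of λ = α/β = 17.2/5.6 = 3.0714.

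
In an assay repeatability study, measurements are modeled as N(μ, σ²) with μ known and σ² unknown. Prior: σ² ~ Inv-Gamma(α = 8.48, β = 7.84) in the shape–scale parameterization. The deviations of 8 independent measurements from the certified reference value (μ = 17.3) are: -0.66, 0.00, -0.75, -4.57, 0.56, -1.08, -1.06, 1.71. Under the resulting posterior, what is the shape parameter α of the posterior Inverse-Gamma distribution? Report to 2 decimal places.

12.48

With known mean μ and an Inverse-Gamma(α, β) prior on σ², the Normal likelihood is conjugate: posterior is Inv-Gamma(α + n/2, β + Σ(xᵢ−μ)²/2).
Σ(xᵢ−μ)² = (-0.66)² + (0.00)² + (-0.75)² + (-4.57)² + (0.56)² + (-1.08)² + (-1.06)² + (1.71)² = 27.4107.
Posterior: Inv-Gamma(8.48 + 8/2, 7.84 + 27.4107/2) = Inv-Gamma(12.48, 21.54535).
Posterior α = 12.48.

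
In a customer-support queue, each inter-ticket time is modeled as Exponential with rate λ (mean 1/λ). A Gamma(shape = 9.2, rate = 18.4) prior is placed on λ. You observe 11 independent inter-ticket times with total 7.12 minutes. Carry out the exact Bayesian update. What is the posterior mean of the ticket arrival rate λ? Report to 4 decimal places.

0.7915

With a Gamma(shape α, rate β) prior on the exponential rate λ, the posterior after n observations with total T = Σxᵢ is Gamma(α+n, β+T).
Posterior: Gamma(9.2+11, 18.4+7.12) = Gamma(20.2, 25.52).
Posterior mean of λ = α/β = 20.2/25.52 = 0.7915.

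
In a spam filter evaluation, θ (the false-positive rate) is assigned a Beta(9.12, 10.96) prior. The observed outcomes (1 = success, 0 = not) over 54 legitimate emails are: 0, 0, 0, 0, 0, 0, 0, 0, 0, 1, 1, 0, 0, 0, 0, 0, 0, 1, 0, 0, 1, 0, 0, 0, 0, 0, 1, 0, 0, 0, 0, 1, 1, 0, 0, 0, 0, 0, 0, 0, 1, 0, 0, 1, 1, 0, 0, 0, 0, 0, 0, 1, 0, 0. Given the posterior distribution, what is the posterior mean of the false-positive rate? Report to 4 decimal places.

The Beta prior is conjugate to a Binomial/Bernoulli likelihood; the update adds successes to α and failures to β.
Posterior: Beta(α+k, β+n−k) = Beta(9.12+11, 10.96+43) = Beta(20.12, 53.96).
Posterior mean = α/(α+β) = 20.12/74.08 = 0.2716.

0.2716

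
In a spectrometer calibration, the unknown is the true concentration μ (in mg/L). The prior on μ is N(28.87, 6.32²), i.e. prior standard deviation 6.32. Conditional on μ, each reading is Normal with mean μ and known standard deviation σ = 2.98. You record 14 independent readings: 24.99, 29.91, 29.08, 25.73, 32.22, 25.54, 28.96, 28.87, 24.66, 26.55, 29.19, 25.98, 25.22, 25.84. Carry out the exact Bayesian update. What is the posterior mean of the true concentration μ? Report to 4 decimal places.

27.3625

For Normal data with known variance σ², a Normal(μ₀, σ₀²) prior on μ is conjugate. Posterior precision = 1/σ₀² + n/σ²; posterior mean is the precision-weighted average of μ₀ and x̄.
Σxᵢ = 24.99 + 29.91 + 29.08 + 25.73 + 32.22 + 25.54 + 28.96 + 28.87 + 24.66 + 26.55 + 29.19 + 25.98 + 25.22 + 25.84 = 382.74, so n·x̄ = 382.74.
σ₀² = 6.32² = 39.9424, σ² = 2.98² = 8.8804; σ² + n·σ₀² = 8.8804 + 14·39.9424 = 568.074.
Posterior mean = (μ₀/σ₀² + n·x̄/σ²)/(1/σ₀² + n/σ²) = (σ²·μ₀ + σ₀²·n·x̄)/(σ² + n·σ₀²) = (8.8804·28.87 + 39.9424·382.74)/568.074 = 15543.931324/568.074 = 27.3625.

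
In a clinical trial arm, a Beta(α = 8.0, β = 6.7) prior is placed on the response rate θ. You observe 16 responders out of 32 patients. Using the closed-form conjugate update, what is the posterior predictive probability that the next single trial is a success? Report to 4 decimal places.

0.5139

The Beta prior is conjugate to a Binomial/Bernoulli likelihood; the update adds successes to α and failures to β.
Posterior: Beta(α+k, β+n−k) = Beta(8.0+16, 6.7+16) = Beta(24.0, 22.7).
For a single future Bernoulli trial, P(success | data) = α/(α+β) = 0.5139.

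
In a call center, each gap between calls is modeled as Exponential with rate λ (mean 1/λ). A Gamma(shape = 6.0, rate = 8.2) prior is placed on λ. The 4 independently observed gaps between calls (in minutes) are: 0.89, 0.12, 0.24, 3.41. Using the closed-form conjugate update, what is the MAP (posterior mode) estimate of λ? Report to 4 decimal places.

0.6998

With a Gamma(shape α, rate β) prior on the exponential rate λ, the posterior after n observations with total T = Σxᵢ is Gamma(α+n, β+T).
Sum of observations T = 4.66 minutes; n = 4.
Posterior: Gamma(6.0+4, 8.2+4.66) = Gamma(10.0, 12.86).
Mode = (α−1)/β = 0.6998.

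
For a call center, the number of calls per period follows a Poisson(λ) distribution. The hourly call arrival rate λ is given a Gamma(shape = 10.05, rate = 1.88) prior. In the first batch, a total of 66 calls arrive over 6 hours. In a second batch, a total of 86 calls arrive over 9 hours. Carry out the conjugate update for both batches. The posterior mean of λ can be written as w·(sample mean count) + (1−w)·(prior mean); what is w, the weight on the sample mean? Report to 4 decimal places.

With a Gamma(shape α, rate β) prior, the Poisson likelihood is conjugate: the posterior is Gamma(α + ΣXᵢ, β + n).
Total number of hours: n = 6 + 9 = 15.
Posterior mean = (α₀+S)/(β₀+n) = [n/(β₀+n)]·(S/n) + [β₀/(β₀+n)]·(α₀/β₀), so only n and β₀ enter the weight.
Weight on data w = n/(β₀+n) = 15/(1.88+15) = 15/16.88 = 0.8886.

0.8886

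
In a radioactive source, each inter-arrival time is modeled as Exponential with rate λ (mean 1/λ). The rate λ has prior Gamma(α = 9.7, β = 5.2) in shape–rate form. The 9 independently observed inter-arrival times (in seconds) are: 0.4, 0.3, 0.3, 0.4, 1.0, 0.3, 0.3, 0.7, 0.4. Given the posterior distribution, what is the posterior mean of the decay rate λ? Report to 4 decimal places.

With a Gamma(shape α, rate β) prior on the exponential rate λ, the posterior after n observations with total T = Σxᵢ is Gamma(α+n, β+T).
Sum of observations T = 4.1 seconds; n = 9.
Posterior: Gamma(9.7+9, 5.2+4.1) = Gamma(18.7, 9.3).
Posterior mean of λ = α/β = 18.7/9.3 = 2.0108.

2.0108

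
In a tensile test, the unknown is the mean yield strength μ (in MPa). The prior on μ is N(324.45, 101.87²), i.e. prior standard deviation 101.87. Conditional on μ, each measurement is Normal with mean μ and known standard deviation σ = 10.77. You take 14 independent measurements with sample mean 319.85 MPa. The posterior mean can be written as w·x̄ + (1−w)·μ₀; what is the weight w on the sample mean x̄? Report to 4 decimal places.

0.9992

For Normal data with known variance σ², a Normal(μ₀, σ₀²) prior on μ is conjugate. Posterior precision = 1/σ₀² + n/σ²; posterior mean is the precision-weighted average of μ₀ and x̄.
σ₀² = 101.87² = 10377.4969, σ² = 10.77² = 115.9929. Prior precision 1/σ₀² = 1/10377.4969; data precision n/σ² = 14/115.9929.
w = (n/σ²)/(1/σ₀² + n/σ²) = n·σ₀²/(σ² + n·σ₀²) = 14·10377.4969/(115.9929 + 14·10377.4969) = 145284.9566/145400.9495 = 0.9992.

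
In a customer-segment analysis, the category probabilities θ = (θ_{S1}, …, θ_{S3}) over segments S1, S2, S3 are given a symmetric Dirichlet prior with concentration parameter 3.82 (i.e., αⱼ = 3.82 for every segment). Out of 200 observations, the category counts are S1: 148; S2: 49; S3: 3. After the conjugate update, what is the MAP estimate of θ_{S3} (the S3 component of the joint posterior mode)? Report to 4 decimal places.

0.0279

The Dirichlet prior is conjugate to the Multinomial likelihood: each posterior αⱼ = prior αⱼ + observed count nⱼ.
Posterior concentration: (151.82, 52.82, 6.82), total = 211.46.
Joint mode component: (α_{S3}−1)/(Σα−K) = 5.82/208.46 = 0.0279.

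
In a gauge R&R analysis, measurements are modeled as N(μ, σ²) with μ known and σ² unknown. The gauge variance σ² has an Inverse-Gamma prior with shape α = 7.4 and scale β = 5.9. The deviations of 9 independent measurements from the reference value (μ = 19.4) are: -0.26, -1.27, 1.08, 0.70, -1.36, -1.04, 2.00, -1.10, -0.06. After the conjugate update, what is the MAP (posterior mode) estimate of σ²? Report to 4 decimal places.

0.9024

With known mean μ and an Inverse-Gamma(α, β) prior on σ², the Normal likelihood is conjugate: posterior is Inv-Gamma(α + n/2, β + Σ(xᵢ−μ)²/2).
Σ(xᵢ−μ)² = (-0.26)² + (-1.27)² + (1.08)² + (0.70)² + (-1.36)² + (-1.04)² + (2.00)² + (-1.10)² + (-0.06)² = 11.4817.
Posterior: Inv-Gamma(7.4 + 9/2, 5.9 + 11.4817/2) = Inv-Gamma(11.90, 11.64085).
Mode = β/(α+1) = 11.64085/12.90 = 0.9024.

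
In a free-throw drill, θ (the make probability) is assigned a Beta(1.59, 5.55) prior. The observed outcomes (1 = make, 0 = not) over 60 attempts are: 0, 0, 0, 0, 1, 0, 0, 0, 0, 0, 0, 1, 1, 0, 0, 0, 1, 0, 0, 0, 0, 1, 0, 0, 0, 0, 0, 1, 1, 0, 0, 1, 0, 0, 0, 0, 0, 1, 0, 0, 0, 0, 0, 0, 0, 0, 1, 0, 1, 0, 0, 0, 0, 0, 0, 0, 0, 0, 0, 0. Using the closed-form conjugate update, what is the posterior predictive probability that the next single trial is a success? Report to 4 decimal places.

0.1875

The Beta prior is conjugate to a Binomial/Bernoulli likelihood; the update adds successes to α and failures to β.
Posterior: Beta(α+k, β+n−k) = Beta(1.59+11, 5.55+49) = Beta(12.59, 54.55).
For a single future Bernoulli trial, P(success | data) = α/(α+β) = 0.1875.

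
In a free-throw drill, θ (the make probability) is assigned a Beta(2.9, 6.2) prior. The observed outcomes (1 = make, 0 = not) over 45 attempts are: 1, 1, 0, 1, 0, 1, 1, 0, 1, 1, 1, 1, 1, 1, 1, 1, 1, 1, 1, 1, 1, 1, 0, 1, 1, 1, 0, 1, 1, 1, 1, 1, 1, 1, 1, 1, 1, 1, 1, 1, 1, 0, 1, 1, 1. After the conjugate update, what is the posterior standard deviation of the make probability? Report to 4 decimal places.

The Beta prior is conjugate to a Binomial/Bernoulli likelihood; the update adds successes to α and failures to β.
Posterior: Beta(α+k, β+n−k) = Beta(2.9+39, 6.2+6) = Beta(41.9, 12.2).
Var = αβ/((α+β)²(α+β+1)) = 41.9·12.2/(54.1²·55.1) = 0.00316977; SD = √0.00316977 = 0.0563.

0.0563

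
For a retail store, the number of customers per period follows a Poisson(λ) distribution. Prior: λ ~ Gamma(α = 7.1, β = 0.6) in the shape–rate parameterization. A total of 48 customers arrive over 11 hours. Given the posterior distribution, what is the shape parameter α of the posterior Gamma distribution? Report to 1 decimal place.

With a Gamma(shape α, rate β) prior, the Poisson likelihood is conjugate: the posterior is Gamma(α + ΣXᵢ, β + n).
Posterior: Gamma(α+S, β+n) = Gamma(7.1+48, 0.6+11) = Gamma(55.1, 11.6).
Posterior α = 55.1.

55.1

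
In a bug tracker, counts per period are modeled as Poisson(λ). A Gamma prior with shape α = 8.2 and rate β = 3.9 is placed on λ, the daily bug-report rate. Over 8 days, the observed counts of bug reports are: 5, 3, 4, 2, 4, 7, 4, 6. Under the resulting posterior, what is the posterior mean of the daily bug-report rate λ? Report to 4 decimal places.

3.6303

With a Gamma(shape α, rate β) prior, the Poisson likelihood is conjugate: the posterior is Gamma(α + ΣXᵢ, β + n).
Sum of counts S = 35 over n = 8 days.
Posterior: Gamma(α+S, β+n) = Gamma(8.2+35, 3.9+8) = Gamma(43.2, 11.9).
Posterior mean = α/β = 43.2/11.9 = 3.6303.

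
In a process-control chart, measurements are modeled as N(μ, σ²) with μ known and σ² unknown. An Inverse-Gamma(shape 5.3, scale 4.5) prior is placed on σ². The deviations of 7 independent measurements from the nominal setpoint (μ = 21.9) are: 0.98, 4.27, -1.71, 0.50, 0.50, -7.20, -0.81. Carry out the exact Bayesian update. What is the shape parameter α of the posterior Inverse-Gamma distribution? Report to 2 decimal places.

8.80

With known mean μ and an Inverse-Gamma(α, β) prior on σ², the Normal likelihood is conjugate: posterior is Inv-Gamma(α + n/2, β + Σ(xᵢ−μ)²/2).
Σ(xᵢ−μ)² = (0.98)² + (4.27)² + (-1.71)² + (0.50)² + (0.50)² + (-7.20)² + (-0.81)² = 75.1135.
Posterior: Inv-Gamma(5.3 + 7/2, 4.5 + 75.1135/2) = Inv-Gamma(8.80, 42.05675).
Posterior α = 8.80.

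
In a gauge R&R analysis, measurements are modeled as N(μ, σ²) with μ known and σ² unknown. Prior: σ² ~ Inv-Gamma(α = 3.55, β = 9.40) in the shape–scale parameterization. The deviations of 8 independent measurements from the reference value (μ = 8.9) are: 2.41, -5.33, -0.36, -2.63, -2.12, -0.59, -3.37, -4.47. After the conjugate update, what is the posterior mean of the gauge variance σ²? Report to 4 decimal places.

7.3469

With known mean μ and an Inverse-Gamma(α, β) prior on σ², the Normal likelihood is conjugate: posterior is Inv-Gamma(α + n/2, β + Σ(xᵢ−μ)²/2).
Σ(xᵢ−μ)² = (2.41)² + (-5.33)² + (-0.36)² + (-2.63)² + (-2.12)² + (-0.59)² + (-3.37)² + (-4.47)² = 77.4438.
Posterior: Inv-Gamma(3.55 + 8/2, 9.40 + 77.4438/2) = Inv-Gamma(7.55, 48.12190).
E[σ²|data] = β/(α−1) = 48.12190/6.55 = 7.3469.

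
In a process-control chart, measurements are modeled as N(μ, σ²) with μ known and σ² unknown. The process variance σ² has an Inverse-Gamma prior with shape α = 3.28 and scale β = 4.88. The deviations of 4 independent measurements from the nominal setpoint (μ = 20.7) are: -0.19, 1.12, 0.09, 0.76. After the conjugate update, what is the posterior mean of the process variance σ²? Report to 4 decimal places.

With known mean μ and an Inverse-Gamma(α, β) prior on σ², the Normal likelihood is conjugate: posterior is Inv-Gamma(α + n/2, β + Σ(xᵢ−μ)²/2).
Σ(xᵢ−μ)² = (-0.19)² + (1.12)² + (0.09)² + (0.76)² = 1.8762.
Posterior: Inv-Gamma(3.28 + 4/2, 4.88 + 1.8762/2) = Inv-Gamma(5.28, 5.81810).
E[σ²|data] = β/(α−1) = 5.81810/4.28 = 1.3594.

1.3594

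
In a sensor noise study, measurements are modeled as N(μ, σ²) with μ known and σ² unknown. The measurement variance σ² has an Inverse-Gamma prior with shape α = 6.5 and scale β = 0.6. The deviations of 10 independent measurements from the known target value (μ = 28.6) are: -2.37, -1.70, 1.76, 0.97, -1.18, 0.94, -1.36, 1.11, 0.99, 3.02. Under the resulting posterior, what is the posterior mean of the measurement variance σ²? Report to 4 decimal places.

With known mean μ and an Inverse-Gamma(α, β) prior on σ², the Normal likelihood is conjugate: posterior is Inv-Gamma(α + n/2, β + Σ(xᵢ−μ)²/2).
Σ(xᵢ−μ)² = (-2.37)² + (-1.70)² + (1.76)² + (0.97)² + (-1.18)² + (0.94)² + (-1.36)² + (1.11)² + (0.99)² + (3.02)² = 28.0036.
Posterior: Inv-Gamma(6.5 + 10/2, 0.6 + 28.0036/2) = Inv-Gamma(11.50, 14.60180).
E[σ²|data] = β/(α−1) = 14.60180/10.50 = 1.3906.

1.3906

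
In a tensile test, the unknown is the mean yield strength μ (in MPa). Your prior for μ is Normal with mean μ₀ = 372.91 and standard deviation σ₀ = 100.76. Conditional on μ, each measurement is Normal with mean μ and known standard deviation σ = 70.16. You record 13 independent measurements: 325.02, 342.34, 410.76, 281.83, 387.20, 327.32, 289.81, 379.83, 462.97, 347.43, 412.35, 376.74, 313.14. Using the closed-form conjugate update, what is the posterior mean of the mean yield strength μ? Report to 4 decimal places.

358.7393

For Normal data with known variance σ², a Normal(μ₀, σ₀²) prior on μ is conjugate. Posterior precision = 1/σ₀² + n/σ²; posterior mean is the precision-weighted average of μ₀ and x̄.
Σxᵢ = 325.02 + 342.34 + 410.76 + 281.83 + 387.20 + 327.32 + 289.81 + 379.83 + 462.97 + 347.43 + 412.35 + 376.74 + 313.14 = 4656.74, so n·x̄ = 4656.74.
σ₀² = 100.76² = 10152.5776, σ² = 70.16² = 4922.4256; σ² + n·σ₀² = 4922.4256 + 13·10152.5776 = 136905.9344.
Posterior mean = (μ₀/σ₀² + n·x̄/σ²)/(1/σ₀² + n/σ²) = (σ²·μ₀ + σ₀²·n·x̄)/(σ² + n·σ₀²) = (4922.4256·372.91 + 10152.5776·4656.74)/136905.9344 = 49113535.94352/136905.9344 = 358.7393.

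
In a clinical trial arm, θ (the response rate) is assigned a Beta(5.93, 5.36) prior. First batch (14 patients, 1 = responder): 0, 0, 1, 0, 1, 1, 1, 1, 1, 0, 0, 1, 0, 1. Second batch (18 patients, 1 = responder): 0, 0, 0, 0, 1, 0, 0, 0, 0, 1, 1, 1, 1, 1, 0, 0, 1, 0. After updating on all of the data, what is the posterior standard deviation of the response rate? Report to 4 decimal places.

The Beta prior is conjugate to a Binomial/Bernoulli likelihood; the update adds successes to α and failures to β.
After batch 1: Beta(5.93+8, 5.36+6) = Beta(13.93, 11.36).
After batch 2: Beta(13.93+7, 11.36+11) = Beta(20.93, 22.36).
Var = αβ/((α+β)²(α+β+1)) = 20.93·22.36/(43.29²·44.29) = 0.00563846; SD = √0.00563846 = 0.0751.

0.0751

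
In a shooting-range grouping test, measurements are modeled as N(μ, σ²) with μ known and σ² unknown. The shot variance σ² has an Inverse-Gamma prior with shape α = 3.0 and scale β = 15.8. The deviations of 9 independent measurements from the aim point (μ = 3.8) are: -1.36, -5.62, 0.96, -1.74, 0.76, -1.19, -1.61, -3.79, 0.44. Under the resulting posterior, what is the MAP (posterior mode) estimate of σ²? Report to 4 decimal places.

5.1839

With known mean μ and an Inverse-Gamma(α, β) prior on σ², the Normal likelihood is conjugate: posterior is Inv-Gamma(α + n/2, β + Σ(xᵢ−μ)²/2).
Σ(xᵢ−μ)² = (-1.36)² + (-5.62)² + (0.96)² + (-1.74)² + (0.76)² + (-1.19)² + (-1.61)² + (-3.79)² + (0.44)² = 56.5267.
Posterior: Inv-Gamma(3.0 + 9/2, 15.8 + 56.5267/2) = Inv-Gamma(7.50, 44.06335).
Mode = β/(α+1) = 44.06335/8.50 = 5.1839.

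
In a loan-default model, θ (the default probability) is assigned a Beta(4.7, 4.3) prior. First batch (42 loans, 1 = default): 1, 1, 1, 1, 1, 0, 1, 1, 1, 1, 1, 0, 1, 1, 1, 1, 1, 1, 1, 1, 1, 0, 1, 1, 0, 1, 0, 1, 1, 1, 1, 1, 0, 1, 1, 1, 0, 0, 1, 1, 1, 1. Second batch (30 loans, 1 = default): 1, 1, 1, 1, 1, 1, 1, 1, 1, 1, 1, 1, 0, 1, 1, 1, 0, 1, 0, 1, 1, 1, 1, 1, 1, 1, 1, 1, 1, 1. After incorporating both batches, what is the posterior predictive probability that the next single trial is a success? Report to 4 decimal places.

The Beta prior is conjugate to a Binomial/Bernoulli likelihood; the update adds successes to α and failures to β.
After batch 1: Beta(4.7+34, 4.3+8) = Beta(38.7, 12.3).
After batch 2: Beta(38.7+27, 12.3+3) = Beta(65.7, 15.3).
For a single future Bernoulli trial, P(success | data) = α/(α+β) = 0.8111.

0.8111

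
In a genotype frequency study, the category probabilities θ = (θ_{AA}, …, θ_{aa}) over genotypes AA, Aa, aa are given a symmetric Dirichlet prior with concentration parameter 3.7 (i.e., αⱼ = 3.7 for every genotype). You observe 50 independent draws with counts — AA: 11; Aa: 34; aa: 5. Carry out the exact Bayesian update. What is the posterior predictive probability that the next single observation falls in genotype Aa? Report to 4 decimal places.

0.6170

The Dirichlet prior is conjugate to the Multinomial likelihood: each posterior αⱼ = prior αⱼ + observed count nⱼ.
Posterior concentration: (14.7, 37.7, 8.7), total = 61.1.
P(next = Aa | data) = α_{Aa}/Σα = 0.6170.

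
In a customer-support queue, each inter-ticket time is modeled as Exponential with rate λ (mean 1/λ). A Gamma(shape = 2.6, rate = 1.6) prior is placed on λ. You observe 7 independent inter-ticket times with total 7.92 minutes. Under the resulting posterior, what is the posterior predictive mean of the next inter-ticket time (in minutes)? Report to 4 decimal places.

With a Gamma(shape α, rate β) prior on the exponential rate λ, the posterior after n observations with total T = Σxᵢ is Gamma(α+n, β+T).
Posterior: Gamma(2.6+7, 1.6+7.92) = Gamma(9.6, 9.52).
The predictive distribution for the next observation is Lomax; its mean is β/(α−1) = 9.52/8.6 = 1.1070.

1.1070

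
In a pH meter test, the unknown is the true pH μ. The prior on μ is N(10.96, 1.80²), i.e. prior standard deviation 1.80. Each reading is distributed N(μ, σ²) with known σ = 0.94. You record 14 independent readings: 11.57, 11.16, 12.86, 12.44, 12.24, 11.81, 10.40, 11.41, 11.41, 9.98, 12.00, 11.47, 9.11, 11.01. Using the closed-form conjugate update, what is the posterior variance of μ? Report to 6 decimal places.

0.061908

For Normal data with known variance σ², a Normal(μ₀, σ₀²) prior on μ is conjugate. Posterior precision = 1/σ₀² + n/σ²; posterior mean is the precision-weighted average of μ₀ and x̄.
σ₀² = 1.80² = 3.24, σ² = 0.94² = 0.8836; σ² + n·σ₀² = 0.8836 + 14·3.24 = 46.2436.
Posterior precision = 1/σ₀² + n/σ² = 1/3.24 + 14/0.8836 = (σ² + n·σ₀²)/(σ₀²σ²) = 46.2436/(3.24·0.8836); posterior variance σₙ² = σ₀²σ²/(σ² + n·σ₀²) = 3.24·0.8836/46.2436 = 0.061908.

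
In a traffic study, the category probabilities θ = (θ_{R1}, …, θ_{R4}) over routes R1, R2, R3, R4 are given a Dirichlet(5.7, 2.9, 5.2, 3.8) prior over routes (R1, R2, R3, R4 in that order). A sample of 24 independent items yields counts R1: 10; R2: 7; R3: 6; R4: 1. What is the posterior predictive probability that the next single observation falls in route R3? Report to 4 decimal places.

The Dirichlet prior is conjugate to the Multinomial likelihood: each posterior αⱼ = prior αⱼ + observed count nⱼ.
Posterior concentration: (15.7, 9.9, 11.2, 4.8), total = 41.6.
P(next = R3 | data) = α_{R3}/Σα = 0.2692.

0.2692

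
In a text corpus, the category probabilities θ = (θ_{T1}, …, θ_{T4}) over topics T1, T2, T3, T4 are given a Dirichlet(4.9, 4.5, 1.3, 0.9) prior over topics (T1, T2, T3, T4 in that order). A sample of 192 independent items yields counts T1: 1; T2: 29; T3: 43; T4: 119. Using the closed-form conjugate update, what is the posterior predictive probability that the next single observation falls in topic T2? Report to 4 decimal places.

The Dirichlet prior is conjugate to the Multinomial likelihood: each posterior αⱼ = prior αⱼ + observed count nⱼ.
Posterior concentration: (5.9, 33.5, 44.3, 119.9), total = 203.6.
P(next = T2 | data) = α_{T2}/Σα = 0.1645.

0.1645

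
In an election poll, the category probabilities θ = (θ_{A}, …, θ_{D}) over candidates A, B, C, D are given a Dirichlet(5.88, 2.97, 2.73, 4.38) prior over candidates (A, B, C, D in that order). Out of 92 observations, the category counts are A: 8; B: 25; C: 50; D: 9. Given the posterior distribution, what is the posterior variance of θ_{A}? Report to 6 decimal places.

0.001028

The Dirichlet prior is conjugate to the Multinomial likelihood: each posterior αⱼ = prior αⱼ + observed count nⱼ.
Posterior concentration: (13.88, 27.97, 52.73, 13.38), total = 107.96.
Var[θ_j] = α_j(Σα−α_j)/((Σα)²(Σα+1)) = 13.88·94.08/(107.96²·108.96) = 0.001028.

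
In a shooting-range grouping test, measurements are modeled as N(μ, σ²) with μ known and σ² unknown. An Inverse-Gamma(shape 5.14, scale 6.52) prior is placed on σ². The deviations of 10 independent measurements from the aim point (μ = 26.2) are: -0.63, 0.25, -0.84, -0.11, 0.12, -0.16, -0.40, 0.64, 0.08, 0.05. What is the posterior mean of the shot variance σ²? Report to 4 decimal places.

With known mean μ and an Inverse-Gamma(α, β) prior on σ², the Normal likelihood is conjugate: posterior is Inv-Gamma(α + n/2, β + Σ(xᵢ−μ)²/2).
Σ(xᵢ−μ)² = (-0.63)² + (0.25)² + (-0.84)² + (-0.11)² + (0.12)² + (-0.16)² + (-0.40)² + (0.64)² + (0.08)² + (0.05)² = 1.7956.
Posterior: Inv-Gamma(5.14 + 10/2, 6.52 + 1.7956/2) = Inv-Gamma(10.14, 7.41780).
E[σ²|data] = β/(α−1) = 7.41780/9.14 = 0.8116.

0.8116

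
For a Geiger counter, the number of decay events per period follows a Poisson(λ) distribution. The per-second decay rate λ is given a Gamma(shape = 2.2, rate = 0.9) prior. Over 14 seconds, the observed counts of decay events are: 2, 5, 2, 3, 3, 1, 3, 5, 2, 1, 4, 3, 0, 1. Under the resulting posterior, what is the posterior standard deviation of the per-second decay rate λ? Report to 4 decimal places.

0.4093

With a Gamma(shape α, rate β) prior, the Poisson likelihood is conjugate: the posterior is Gamma(α + ΣXᵢ, β + n).
Sum of counts S = 35 over n = 14 seconds.
Posterior: Gamma(α+S, β+n) = Gamma(2.2+35, 0.9+14) = Gamma(37.2, 14.9).
SD = √α/β = √37.2/14.9 = 0.4093.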